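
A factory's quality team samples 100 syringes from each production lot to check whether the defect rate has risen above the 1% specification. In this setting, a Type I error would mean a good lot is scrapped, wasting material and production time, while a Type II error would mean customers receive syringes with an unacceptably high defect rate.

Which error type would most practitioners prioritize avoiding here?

Type II error

The Type II consequence (customers receive syringes with an unacceptably high defect rate) is more severe than the Type I consequence (a good lot is scrapped, wasting material and production time).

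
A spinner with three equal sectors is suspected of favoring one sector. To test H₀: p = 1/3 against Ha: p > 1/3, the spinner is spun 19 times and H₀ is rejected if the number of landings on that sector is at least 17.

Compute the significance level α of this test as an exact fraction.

Under H₀, Y ~ Binomial(19, 1/3), and α = P(Y ≥ 17).
Summing C(19,j)(1/3)^j(2/3)^{19−j} for j = 17,…,19 gives 241/387420489.

241/387420489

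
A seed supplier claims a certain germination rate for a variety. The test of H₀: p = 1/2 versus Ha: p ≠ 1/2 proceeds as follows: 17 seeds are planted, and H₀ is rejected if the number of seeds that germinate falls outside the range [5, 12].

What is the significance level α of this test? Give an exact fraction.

The significance level is the null-hypothesis probability of the rejection region {≤4} ∪ {≥13}.
By symmetry, α = 2·P(K ≤ 4) = 2·(1 + 17 + 136 + 680 + 2380)/131072 = 6428/131072 = 1607/32768.

1607/32768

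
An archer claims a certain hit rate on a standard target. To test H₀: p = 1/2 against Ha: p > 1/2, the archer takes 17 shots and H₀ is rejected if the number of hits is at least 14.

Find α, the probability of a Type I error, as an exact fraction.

417/65536

Under H₀, S ~ Binomial(17, 1/2), and α = P(S ≥ 14).
Summing the upper tail: (680 + 136 + 17 + 1) / 2^17 = 834/131072 = 417/65536.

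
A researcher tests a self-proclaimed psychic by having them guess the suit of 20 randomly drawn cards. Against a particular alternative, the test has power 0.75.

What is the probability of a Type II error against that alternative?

0.25

Power = 1 − β, so β = 1 − 0.75 = 0.25.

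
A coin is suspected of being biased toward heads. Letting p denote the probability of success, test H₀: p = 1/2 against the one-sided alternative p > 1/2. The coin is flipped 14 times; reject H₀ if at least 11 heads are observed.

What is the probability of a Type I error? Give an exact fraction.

235/8192

α = P(reject H₀ | H₀ true) = P(Y ≥ 11 | p = 1/2), with Y ~ Binomial(14, 1/2).
Summing the upper tail: (364 + 91 + 14 + 1) / 2^14 = 470/16384 = 235/8192.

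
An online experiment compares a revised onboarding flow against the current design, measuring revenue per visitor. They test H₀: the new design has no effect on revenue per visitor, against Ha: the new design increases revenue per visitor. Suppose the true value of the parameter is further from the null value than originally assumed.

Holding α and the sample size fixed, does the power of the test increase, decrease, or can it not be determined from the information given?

It increases.

A bigger departure from H₀ is easier for the test to detect, so it fails to reject less often.
Since power = 1 − β and β decreases, power increases.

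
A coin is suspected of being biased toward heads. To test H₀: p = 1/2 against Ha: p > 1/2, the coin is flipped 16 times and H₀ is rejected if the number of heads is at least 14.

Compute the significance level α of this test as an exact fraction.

The Type I error probability is α = P(S ≥ 14) computed under H₀, where S ~ Binomial(16, 1/2).
That's C(16,14) + C(16,15) + C(16,16) over 2^16, i.e. (120 + 16 + 1)/65536 = 137/65536.

137/65536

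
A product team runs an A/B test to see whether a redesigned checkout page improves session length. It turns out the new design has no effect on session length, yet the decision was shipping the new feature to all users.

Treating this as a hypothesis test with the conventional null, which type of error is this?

Type I error

The null hypothesis here is that the new design has no effect on session length.
'Shipping the new feature to all users' corresponds to rejecting H₀.
H₀ was rejected but H₀ is true — a Type I error (false positive).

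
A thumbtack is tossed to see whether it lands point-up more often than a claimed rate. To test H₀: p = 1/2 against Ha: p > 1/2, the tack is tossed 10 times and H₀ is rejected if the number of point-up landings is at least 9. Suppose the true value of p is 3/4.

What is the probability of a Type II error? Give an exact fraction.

792697/1048576

β = P(fail to reject H₀ | Ha true) = P(Y ≤ 8 | p = 3/4), Y ~ Binomial(10, 3/4).
Summing C(10,j)·(3/4)^j·(1/4)^{10-j} for j = 0..8 gives 792697/1048576.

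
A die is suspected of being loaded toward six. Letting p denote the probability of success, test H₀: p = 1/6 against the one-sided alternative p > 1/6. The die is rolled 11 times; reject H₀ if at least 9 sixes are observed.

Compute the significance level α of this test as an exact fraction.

Under H₀, K ~ Binomial(11, 1/6), and α = P(K ≥ 9).
Summing C(11,j)(1/6)^j(5/6)^{11−j} for j = 9,…,11 gives 53/13436928.

53/13436928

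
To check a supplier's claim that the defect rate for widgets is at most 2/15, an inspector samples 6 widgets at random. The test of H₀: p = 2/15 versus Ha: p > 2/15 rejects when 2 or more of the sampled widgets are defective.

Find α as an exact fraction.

α = P(reject H₀ | H₀ true) = P(S ≥ 2 | p = 2/15), S ~ Binomial(6, 2/15).
Computing the lower-tail complement: 1 − 371293/455625 = 84332/455625.

84332/455625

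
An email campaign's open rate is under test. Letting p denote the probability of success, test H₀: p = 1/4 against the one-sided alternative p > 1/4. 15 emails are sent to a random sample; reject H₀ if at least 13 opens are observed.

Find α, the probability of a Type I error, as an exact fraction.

The Type I error probability is α = P(K ≥ 13) computed under H₀, where K ~ Binomial(15, 1/4).
P(K ≥ 13) = Σ_{j=13}^{15} C(15,j)·(1/4)^j·(3/4)^{15-j} = 991/1073741824.

991/1073741824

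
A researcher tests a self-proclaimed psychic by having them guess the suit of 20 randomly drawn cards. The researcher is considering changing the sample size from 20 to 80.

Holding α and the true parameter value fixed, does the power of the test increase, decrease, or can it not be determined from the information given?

It increases.

More data shrinks sampling variability; the test statistic under Ha concentrates further from the null value, making rejection more likely.
Since power = 1 − β and β decreases, power increases.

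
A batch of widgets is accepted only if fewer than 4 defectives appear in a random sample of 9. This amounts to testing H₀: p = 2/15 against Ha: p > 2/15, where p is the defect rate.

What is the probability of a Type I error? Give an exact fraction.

876304928/38443359375

Under H₀, S ~ Binomial(9, 2/15); the Type I error rate is P(S ≥ 4).
α = 1 − P(S ≤ 3) = 1 − 37567054447/38443359375 = 876304928/38443359375.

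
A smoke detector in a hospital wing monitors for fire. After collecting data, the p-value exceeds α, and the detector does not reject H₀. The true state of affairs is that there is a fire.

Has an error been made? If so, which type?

Type II error

The conventional null hypothesis here is that there is no fire.
H₀ was not rejected, but H₀ is actually false.
Failing to reject a false null hypothesis is a Type II error (false negative).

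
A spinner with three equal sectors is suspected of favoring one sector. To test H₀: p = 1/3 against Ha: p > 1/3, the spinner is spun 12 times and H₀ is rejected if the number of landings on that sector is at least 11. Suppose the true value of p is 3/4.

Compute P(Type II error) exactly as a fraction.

14120011/16777216

Under the alternative p = 3/4, S ~ Binomial(12, 3/4); β is the probability the test does not reject, P(S < 11).
Adding the binomial probabilities P(S=0)+…+P(S=10) at p = 3/4 gives 14120011/16777216.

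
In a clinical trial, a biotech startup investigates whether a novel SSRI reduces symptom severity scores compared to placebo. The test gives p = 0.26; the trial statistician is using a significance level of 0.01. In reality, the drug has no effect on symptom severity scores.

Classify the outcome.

The conventional null hypothesis is that the drug has no effect on symptom severity scores.
Since p = 0.26 ≥ α = 0.01, H₀ is not rejected.
H₀ is true (actually the drug has no effect on symptom severity scores).
The decision matches the true state — no error.

Neither — the decision is correct.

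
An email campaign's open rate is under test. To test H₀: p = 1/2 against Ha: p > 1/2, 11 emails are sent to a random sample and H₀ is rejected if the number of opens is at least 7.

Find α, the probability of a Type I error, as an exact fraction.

281/1024

α = P(reject H₀ | H₀ true) = P(X ≥ 7 | p = 1/2), with X ~ Binomial(11, 1/2).
P(X ≥ 7) = [C(11,7) + C(11,8) + C(11,9) + C(11,10) + C(11,11)] / 2^11 = (330 + 165 + 55 + 11 + 1) / 2048 = 562/2048 = 281/1024.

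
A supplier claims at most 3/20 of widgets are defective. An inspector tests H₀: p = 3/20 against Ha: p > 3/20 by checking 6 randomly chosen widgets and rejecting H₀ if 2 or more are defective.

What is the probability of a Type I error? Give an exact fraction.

2861001/12800000

α = P(reject H₀ | H₀ true) = P(X ≥ 2 | p = 3/20), X ~ Binomial(6, 3/20).
Via the complement, α = 1 − Σ_{j=0}^{1} C(6,j)(3/20)^j(17/20)^{6-j} = 2861001/12800000.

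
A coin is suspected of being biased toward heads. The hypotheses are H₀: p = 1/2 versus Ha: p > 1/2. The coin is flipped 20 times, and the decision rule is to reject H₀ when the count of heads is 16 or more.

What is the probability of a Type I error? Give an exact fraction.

α = P(reject H₀ | H₀ true) = P(K ≥ 16 | p = 1/2), with K ~ Binomial(20, 1/2).
That's C(20,16) + C(20,17) + C(20,18) + C(20,19) + C(20,20) over 2^20, i.e. (4845 + 1140 + 190 + 20 + 1)/1048576 = 6196/1048576 = 1549/262144.

1549/262144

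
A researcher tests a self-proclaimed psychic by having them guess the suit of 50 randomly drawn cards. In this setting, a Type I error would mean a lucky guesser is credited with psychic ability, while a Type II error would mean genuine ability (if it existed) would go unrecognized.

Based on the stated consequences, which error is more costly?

The Type I consequence (a lucky guesser is credited with psychic ability) is more severe than the Type II consequence (genuine ability (if it existed) would go unrecognized).

Type I error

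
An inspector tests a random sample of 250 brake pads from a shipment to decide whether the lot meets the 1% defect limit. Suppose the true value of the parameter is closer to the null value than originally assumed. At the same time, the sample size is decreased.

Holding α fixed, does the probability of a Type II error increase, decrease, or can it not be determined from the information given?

When the true parameter is near the null value, the test has a harder time distinguishing Ha from H₀. Reducing n widens both sampling distributions, so the test has less ability to distinguish Ha from H₀. Both changes push β in the same direction.

It increases.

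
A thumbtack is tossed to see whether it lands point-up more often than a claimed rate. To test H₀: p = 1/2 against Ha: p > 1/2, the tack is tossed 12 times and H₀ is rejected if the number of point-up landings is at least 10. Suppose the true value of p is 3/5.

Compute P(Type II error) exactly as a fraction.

β = P(fail to reject H₀ | Ha true) = P(K ≤ 9 | p = 3/5), K ~ Binomial(12, 3/5).
Equivalently, β = 1 − P(K ≥ 10) = 44753744/48828125.

44753744/48828125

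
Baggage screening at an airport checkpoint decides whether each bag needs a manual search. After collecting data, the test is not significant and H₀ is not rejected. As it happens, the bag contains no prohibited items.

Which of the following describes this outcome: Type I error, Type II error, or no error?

No error — this is a correct decision.

The conventional null hypothesis here is that the bag contains no prohibited items.
The test retained a true H₀ — the decision matches the true state.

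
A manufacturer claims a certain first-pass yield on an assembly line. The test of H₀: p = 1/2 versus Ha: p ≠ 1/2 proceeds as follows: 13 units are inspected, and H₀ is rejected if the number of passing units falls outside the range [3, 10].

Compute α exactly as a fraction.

23/1024

The significance level is the null-hypothesis probability of the rejection region {≤2} ∪ {≥11}.
The two tails are symmetric, so α = 2·(1 + 13 + 78)/2^13 = 184/8192 = 23/1024.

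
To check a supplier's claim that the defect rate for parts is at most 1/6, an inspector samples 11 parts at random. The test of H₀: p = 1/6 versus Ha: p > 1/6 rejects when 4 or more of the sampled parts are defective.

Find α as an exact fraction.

1444669/15116544

The significance level is the probability, assuming p = 1/6, of seeing 4 or more defectives in 11 draws.
Via the complement, α = 1 − Σ_{j=0}^{3} C(11,j)(1/6)^j(5/6)^{11-j} = 1444669/15116544.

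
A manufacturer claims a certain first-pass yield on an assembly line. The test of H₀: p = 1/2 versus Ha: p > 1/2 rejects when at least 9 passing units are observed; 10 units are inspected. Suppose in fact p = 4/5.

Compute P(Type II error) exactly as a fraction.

6095609/9765625

Under the alternative p = 4/5, Y ~ Binomial(10, 4/5); β is the probability the test does not reject, P(Y < 9).
Summing C(10,j)·(4/5)^j·(1/5)^{10-j} for j = 0..8 gives 6095609/9765625.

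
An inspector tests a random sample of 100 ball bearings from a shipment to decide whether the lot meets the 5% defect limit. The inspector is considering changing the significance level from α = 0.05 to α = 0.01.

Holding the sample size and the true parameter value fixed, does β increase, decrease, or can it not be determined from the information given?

A smaller α moves the rejection region further into the tail. With the alternative true, more outcomes now fall outside the rejection region, so failing to reject becomes more likely.

It increases.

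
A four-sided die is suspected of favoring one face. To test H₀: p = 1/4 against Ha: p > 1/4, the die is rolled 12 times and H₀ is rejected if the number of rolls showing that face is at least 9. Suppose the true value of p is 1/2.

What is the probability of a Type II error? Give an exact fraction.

3797/4096

β = P(fail to reject H₀ | Ha true) = P(Y ≤ 8 | p = 1/2), Y ~ Binomial(12, 1/2).
Adding the binomial probabilities P(Y=0)+…+P(Y=8) at p = 1/2 gives 3797/4096.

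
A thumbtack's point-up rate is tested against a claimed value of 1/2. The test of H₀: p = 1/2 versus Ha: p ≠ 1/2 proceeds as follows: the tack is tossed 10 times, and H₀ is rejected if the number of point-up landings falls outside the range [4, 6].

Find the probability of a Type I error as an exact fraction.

11/32

α = P(Y ≤ 3 or Y ≥ 7 | p = 1/2), Y ~ Binomial(10, 1/2).
The two tails are symmetric, so α = 2·(1 + 10 + 45 + 120)/2^10 = 352/1024 = 11/32.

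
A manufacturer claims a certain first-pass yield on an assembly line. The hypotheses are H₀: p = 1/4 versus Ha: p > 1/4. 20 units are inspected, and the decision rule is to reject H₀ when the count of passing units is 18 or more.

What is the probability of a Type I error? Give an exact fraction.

1771/1099511627776

Under H₀, X ~ Binomial(20, 1/4), and α = P(X ≥ 18).
P(X ≥ 18) = Σ_{j=18}^{20} C(20,j)·(1/4)^j·(3/4)^{20-j} = 1771/1099511627776.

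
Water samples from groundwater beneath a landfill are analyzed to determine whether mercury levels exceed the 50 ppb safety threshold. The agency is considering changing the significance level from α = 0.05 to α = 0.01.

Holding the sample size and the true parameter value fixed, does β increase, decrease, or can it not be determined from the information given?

It increases.

A smaller α moves the rejection region further into the tail. With the alternative true, more outcomes now fall outside the rejection region, so failing to reject becomes more likely.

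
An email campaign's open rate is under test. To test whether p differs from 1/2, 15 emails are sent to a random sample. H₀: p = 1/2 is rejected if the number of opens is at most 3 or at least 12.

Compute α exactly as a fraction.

9/256

The significance level is the null-hypothesis probability of the rejection region {≤3} ∪ {≥12}.
By symmetry, α = 2·P(X ≤ 3) = 2·(1 + 15 + 105 + 455)/32768 = 1152/32768 = 9/256.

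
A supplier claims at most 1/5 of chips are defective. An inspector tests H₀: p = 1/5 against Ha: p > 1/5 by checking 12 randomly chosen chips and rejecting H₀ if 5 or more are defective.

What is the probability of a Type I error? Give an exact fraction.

3542749/48828125

Under H₀, Y ~ Binomial(12, 1/5); the Type I error rate is P(Y ≥ 5).
α = 1 − P(Y ≤ 4) = 1 − 45285376/48828125 = 3542749/48828125.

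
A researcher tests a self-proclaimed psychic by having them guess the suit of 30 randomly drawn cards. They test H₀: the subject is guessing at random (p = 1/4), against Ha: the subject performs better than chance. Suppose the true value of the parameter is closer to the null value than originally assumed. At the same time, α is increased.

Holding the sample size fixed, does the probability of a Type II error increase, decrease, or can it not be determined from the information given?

Cannot be determined from the information given.

The first change alone would make β increase; the second alone would make β decrease. Which effect dominates depends on the magnitudes, which are not given.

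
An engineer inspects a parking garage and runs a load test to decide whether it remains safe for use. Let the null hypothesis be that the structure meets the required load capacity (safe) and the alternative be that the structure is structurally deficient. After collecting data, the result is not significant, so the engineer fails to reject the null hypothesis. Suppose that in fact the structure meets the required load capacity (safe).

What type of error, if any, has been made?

Neither — the decision is correct.

The test retained a true H₀ — the decision matches the true state.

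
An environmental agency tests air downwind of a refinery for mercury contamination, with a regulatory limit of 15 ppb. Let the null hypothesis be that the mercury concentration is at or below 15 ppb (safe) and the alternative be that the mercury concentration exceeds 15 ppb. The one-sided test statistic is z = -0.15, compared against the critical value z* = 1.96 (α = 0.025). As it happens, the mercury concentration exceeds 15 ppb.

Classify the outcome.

Type II error

Since z = -0.15 ≤ z* = 1.96, H₀ is not rejected.
H₀ is false (actually the mercury concentration exceeds 15 ppb).
Failing to reject a false H₀ is a Type II error.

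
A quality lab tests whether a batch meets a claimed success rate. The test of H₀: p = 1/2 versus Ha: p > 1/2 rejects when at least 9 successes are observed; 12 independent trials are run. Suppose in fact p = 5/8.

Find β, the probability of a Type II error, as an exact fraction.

Under the alternative p = 5/8, S ~ Binomial(12, 5/8); β is the probability the test does not reject, P(S < 9).
Adding the binomial probabilities P(S=0)+…+P(S=8) at p = 5/8 gives 49315179861/68719476736.

49315179861/68719476736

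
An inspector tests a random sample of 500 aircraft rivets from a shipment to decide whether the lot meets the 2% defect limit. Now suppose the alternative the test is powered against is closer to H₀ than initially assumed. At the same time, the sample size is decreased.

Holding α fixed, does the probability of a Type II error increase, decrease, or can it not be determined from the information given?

It increases.

A smaller departure from H₀ means the test statistic under Ha is distributed closer to where it would be under H₀; rejection becomes less likely. Reducing n widens both sampling distributions, so the test has less ability to distinguish Ha from H₀. Both changes push β in the same direction.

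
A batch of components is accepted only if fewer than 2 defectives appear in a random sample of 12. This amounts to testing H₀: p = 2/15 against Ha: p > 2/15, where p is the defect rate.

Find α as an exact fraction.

α = P(reject H₀ | H₀ true) = P(K ≥ 2 | p = 2/15), K ~ Binomial(12, 2/15).
α = 1 − P(K ≤ 1) = 1 − 66309934579369/129746337890625 = 63436403311256/129746337890625.

63436403311256/129746337890625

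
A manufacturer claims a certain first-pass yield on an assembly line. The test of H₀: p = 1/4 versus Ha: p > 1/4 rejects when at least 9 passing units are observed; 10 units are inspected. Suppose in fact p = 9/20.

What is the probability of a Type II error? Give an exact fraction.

β = P(fail to reject H₀ | Ha true) = P(S ≤ 8 | p = 9/20), S ~ Binomial(10, 9/20).
Equivalently, β = 1 − P(S ≥ 9) = 10193896961809/10240000000000.

10193896961809/10240000000000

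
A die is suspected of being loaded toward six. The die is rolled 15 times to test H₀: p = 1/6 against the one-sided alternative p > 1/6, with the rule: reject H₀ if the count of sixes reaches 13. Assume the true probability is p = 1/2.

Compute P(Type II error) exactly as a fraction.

Under the alternative p = 1/2, Y ~ Binomial(15, 1/2); β is the probability the test does not reject, P(Y < 13).
Equivalently, β = 1 − P(Y ≥ 13) = 32647/32768.

32647/32768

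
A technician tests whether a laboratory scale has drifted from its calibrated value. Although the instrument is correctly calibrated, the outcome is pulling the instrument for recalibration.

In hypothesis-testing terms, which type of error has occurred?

Type I error

The null hypothesis here is that the instrument is correctly calibrated.
'Pulling the instrument for recalibration' corresponds to rejecting H₀.
H₀ was rejected but H₀ is true — a Type I error (false positive).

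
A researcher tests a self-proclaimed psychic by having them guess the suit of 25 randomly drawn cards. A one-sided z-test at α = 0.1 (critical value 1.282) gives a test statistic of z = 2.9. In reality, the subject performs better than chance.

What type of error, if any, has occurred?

No error — this is a correct decision.

The conventional null hypothesis is that the subject is guessing at random (p = 1/4).
Since z = 2.9 > z* = 1.282, H₀ is rejected.
H₀ is false (actually the subject performs better than chance).
The decision matches the true state — no error.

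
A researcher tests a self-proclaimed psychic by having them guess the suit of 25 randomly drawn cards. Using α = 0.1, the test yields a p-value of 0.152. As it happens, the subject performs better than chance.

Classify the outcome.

The conventional null hypothesis is that the subject is guessing at random (p = 1/4).
Since p = 0.152 ≥ α = 0.1, H₀ is not rejected.
H₀ is false (actually the subject performs better than chance).
Failing to reject a false H₀ is a Type II error.

Type II error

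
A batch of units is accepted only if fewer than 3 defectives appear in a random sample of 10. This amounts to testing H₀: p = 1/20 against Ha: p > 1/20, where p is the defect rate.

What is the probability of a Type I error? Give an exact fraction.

29449106891/2560000000000

The significance level is the probability, assuming p = 1/20, of seeing 3 or more defectives in 10 draws.
Via the complement, α = 1 − Σ_{j=0}^{2} C(10,j)(1/20)^j(19/20)^{10-j} = 29449106891/2560000000000.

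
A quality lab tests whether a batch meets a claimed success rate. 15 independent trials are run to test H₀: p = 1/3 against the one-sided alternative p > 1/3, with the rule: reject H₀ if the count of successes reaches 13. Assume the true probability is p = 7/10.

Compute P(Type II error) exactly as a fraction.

β = P(fail to reject H₀ | Ha true) = P(Y ≤ 12 | p = 7/10), Y ~ Binomial(15, 7/10).
Adding the binomial probabilities P(Y=0)+…+P(Y=12) at p = 7/10 gives 873172285377237/1000000000000000.

873172285377237/1000000000000000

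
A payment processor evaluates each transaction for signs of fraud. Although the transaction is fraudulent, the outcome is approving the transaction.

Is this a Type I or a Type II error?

Type II error

The null hypothesis here is that the transaction is legitimate.
'Approving the transaction' corresponds to failing to reject H₀.
H₀ was not rejected but H₀ is false — a Type II error (false negative).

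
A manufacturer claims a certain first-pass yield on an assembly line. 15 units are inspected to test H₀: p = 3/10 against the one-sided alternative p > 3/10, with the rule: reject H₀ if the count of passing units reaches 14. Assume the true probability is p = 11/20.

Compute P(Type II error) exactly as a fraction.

Under the alternative p = 11/20, K ~ Binomial(15, 11/20); β is the probability the test does not reject, P(K < 14).
Summing C(15,j)·(11/20)^j·(9/20)^{15-j} for j = 0..13 gives 16356278262148423407/16384000000000000000.

16356278262148423407/16384000000000000000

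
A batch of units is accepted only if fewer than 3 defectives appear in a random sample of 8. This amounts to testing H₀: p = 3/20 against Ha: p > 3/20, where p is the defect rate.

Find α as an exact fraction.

2693447019/25600000000

α = P(reject H₀ | H₀ true) = P(S ≥ 3 | p = 3/20), S ~ Binomial(8, 3/20).
α = 1 − P(S ≤ 2) = 1 − 22906552981/25600000000 = 2693447019/25600000000.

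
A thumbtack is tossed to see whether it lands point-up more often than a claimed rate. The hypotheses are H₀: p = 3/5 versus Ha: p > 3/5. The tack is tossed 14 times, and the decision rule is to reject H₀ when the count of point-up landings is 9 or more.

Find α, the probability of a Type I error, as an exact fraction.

Under H₀, Y ~ Binomial(14, 3/5), and α = P(Y ≥ 9).
P(Y ≥ 9) = Σ_{j=9}^{14} C(14,j)·(3/5)^j·(2/5)^{14-j} = 2965421097/6103515625.

2965421097/6103515625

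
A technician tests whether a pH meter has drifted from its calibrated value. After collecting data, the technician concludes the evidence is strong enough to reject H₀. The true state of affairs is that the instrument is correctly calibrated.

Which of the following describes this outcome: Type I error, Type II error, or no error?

Type I error

The conventional null hypothesis here is that the instrument is correctly calibrated.
H₀ was rejected, but H₀ is actually true.
Rejecting a true null hypothesis is a Type I error (false positive).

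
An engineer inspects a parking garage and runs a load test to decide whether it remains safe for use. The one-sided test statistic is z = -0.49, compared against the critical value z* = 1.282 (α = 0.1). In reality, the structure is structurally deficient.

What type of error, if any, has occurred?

Type II error

The conventional null hypothesis is that the structure meets the required load capacity (safe).
Since z = -0.49 ≤ z* = 1.282, H₀ is not rejected.
H₀ is false (actually the structure is structurally deficient).
Failing to reject a false H₀ is a Type II error.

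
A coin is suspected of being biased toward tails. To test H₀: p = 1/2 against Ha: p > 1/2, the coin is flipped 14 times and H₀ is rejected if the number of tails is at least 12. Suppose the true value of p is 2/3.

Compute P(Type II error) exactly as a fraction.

A Type II error is failing to reject when Ha holds: with p = 2/3, β = P(K ≤ 11).
Equivalently, β = 1 − P(K ≥ 12) = 1426387/1594323.

1426387/1594323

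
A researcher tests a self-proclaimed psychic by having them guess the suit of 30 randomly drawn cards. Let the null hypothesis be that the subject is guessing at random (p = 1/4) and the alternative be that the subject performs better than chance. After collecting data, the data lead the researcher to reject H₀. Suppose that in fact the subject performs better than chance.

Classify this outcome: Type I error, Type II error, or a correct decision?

Neither — the decision is correct.

The test rejected a false H₀ — the decision matches the true state.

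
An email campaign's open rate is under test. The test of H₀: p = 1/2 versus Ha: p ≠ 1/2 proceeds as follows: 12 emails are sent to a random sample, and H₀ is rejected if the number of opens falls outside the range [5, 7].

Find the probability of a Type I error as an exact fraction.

397/1024

The significance level is the null-hypothesis probability of the rejection region {≤4} ∪ {≥8}.
By symmetry, α = 2·P(X ≤ 4) = 2·(1 + 12 + 66 + 220 + 495)/4096 = 1588/4096 = 397/1024.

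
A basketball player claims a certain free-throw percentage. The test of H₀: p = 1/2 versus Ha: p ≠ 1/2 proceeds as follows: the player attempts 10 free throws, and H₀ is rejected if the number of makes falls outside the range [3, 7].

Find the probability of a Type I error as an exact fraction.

α = P(Y ≤ 2 or Y ≥ 8 | p = 1/2), Y ~ Binomial(10, 1/2).
By symmetry, α = 2·P(Y ≤ 2) = 2·(1 + 10 + 45)/1024 = 112/1024 = 7/64.

7/64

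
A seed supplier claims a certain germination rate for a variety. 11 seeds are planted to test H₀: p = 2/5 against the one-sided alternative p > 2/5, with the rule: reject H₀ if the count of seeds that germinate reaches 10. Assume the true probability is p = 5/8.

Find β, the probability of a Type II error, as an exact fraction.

Under the alternative p = 5/8, S ~ Binomial(11, 5/8); β is the probability the test does not reject, P(S < 10).
Equivalently, β = 1 − P(S ≥ 10) = 4109420421/4294967296.

4109420421/4294967296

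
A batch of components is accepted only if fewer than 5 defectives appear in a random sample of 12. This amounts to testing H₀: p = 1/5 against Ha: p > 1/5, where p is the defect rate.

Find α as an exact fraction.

α = P(reject H₀ | H₀ true) = P(S ≥ 5 | p = 1/5), S ~ Binomial(12, 1/5).
Computing the lower-tail complement: 1 − 45285376/48828125 = 3542749/48828125.

3542749/48828125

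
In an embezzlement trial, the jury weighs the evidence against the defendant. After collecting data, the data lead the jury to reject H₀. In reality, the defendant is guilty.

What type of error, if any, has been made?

The conventional null hypothesis here is that the defendant is innocent.
The test rejected a false H₀ — the decision matches the true state.

No error — this is a correct decision.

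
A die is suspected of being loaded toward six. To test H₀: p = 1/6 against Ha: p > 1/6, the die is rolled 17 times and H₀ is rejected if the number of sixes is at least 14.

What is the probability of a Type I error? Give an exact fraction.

The Type I error probability is α = P(Y ≥ 14) computed under H₀, where Y ~ Binomial(17, 1/6).
Summing C(17,j)(1/6)^j(5/6)^{17−j} for j = 14,…,17 gives 44243/8463329722368.

44243/8463329722368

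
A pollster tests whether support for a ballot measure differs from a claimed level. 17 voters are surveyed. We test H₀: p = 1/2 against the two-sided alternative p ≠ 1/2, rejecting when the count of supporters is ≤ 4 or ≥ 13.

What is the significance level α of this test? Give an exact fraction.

The significance level is the null-hypothesis probability of the rejection region {≤4} ∪ {≥13}.
Each tail has probability (1 + 17 + 136 + 680 + 2380)/131072; doubling gives α = 6428/131072 = 1607/32768.

1607/32768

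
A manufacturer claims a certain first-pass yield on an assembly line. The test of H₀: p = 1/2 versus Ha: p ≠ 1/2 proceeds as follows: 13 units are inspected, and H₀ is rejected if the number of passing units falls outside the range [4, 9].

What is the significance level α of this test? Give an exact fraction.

The significance level is the null-hypothesis probability of the rejection region {≤3} ∪ {≥10}.
The two tails are symmetric, so α = 2·(1 + 13 + 78 + 286)/2^13 = 756/8192 = 189/2048.

189/2048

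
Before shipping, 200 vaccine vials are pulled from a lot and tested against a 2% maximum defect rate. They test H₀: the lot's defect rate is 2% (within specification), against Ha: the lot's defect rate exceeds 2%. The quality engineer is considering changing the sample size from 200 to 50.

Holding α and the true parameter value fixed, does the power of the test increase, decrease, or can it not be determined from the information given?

A smaller sample increases the standard error, so the sampling distributions under H₀ and Ha overlap more.
Since power = 1 − β and β increases, power decreases.

It decreases.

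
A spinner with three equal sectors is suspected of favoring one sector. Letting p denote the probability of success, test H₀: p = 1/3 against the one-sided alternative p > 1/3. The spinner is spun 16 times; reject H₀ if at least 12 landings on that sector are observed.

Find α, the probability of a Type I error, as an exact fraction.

11371/14348907

Under H₀, Y ~ Binomial(16, 1/3), and α = P(Y ≥ 12).
Adding the binomial terms for j = 12 through 16 with p = 1/3 yields 11371/14348907.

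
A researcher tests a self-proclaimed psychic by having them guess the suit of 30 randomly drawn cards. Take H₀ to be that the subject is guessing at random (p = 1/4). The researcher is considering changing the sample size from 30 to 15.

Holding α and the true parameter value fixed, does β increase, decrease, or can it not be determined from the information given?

Reducing n widens both sampling distributions, so the test has less ability to distinguish Ha from H₀.

It increases.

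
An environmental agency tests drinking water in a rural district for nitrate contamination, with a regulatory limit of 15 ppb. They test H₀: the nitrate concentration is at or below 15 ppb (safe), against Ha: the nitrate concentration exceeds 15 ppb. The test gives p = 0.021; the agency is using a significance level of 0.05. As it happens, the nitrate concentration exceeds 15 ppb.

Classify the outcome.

No error (correct decision).

Since p = 0.021 < α = 0.05, H₀ is rejected.
H₀ is false (actually the nitrate concentration exceeds 15 ppb).
The decision matches the true state — no error.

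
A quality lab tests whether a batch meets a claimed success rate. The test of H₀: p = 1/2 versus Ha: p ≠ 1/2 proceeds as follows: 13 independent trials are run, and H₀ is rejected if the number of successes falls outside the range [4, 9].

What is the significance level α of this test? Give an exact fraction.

Under H₀, K ~ Binomial(13, 1/2); α is the probability of landing in either tail, P(K ≤ 3) + P(K ≥ 10).
The two tails are symmetric, so α = 2·(1 + 13 + 78 + 286)/2^13 = 756/8192 = 189/2048.

189/2048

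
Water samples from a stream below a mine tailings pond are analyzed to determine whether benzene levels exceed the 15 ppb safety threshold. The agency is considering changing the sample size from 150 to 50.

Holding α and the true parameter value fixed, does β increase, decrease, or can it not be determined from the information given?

Reducing n widens both sampling distributions, so the test has less ability to distinguish Ha from H₀.

It increases.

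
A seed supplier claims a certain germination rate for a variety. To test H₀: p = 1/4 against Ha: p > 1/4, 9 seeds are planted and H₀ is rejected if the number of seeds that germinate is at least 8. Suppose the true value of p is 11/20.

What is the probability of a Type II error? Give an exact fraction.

Under the alternative p = 11/20, X ~ Binomial(9, 11/20); β is the probability the test does not reject, P(X < 8).
Equivalently, β = 1 − P(X ≥ 8) = 123069745737/128000000000.

123069745737/128000000000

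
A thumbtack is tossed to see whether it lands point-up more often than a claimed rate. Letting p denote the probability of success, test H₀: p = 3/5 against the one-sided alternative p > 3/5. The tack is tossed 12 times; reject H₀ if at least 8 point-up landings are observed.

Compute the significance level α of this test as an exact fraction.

The Type I error probability is α = P(X ≥ 8) computed under H₀, where X ~ Binomial(12, 3/5).
P(X ≥ 8) = Σ_{j=8}^{12} C(12,j)·(3/5)^j·(2/5)^{12-j} = 21395421/48828125.

21395421/48828125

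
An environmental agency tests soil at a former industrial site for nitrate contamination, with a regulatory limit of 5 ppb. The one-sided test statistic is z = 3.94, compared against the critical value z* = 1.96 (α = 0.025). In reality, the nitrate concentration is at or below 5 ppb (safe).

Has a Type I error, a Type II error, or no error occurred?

Type I error

The conventional null hypothesis is that the nitrate concentration is at or below 5 ppb (safe).
Since z = 3.94 > z* = 1.96, H₀ is rejected.
H₀ is true (actually the nitrate concentration is at or below 5 ppb (safe)).
Rejecting a true H₀ is a Type I error.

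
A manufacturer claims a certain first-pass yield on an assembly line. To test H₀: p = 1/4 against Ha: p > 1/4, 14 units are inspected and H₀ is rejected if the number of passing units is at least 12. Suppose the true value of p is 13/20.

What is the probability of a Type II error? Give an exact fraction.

Under the alternative p = 13/20, K ~ Binomial(14, 13/20); β is the probability the test does not reject, P(K < 12).
Summing C(14,j)·(13/20)^j·(7/20)^{14-j} for j = 0..11 gives 750447350803558569/819200000000000000.

750447350803558569/819200000000000000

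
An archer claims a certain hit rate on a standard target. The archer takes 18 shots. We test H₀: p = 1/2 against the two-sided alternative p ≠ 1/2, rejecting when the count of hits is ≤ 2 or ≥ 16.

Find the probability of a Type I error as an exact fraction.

43/32768

The significance level is the null-hypothesis probability of the rejection region {≤2} ∪ {≥16}.
By symmetry, α = 2·P(Y ≤ 2) = 2·(1 + 18 + 153)/262144 = 344/262144 = 43/32768.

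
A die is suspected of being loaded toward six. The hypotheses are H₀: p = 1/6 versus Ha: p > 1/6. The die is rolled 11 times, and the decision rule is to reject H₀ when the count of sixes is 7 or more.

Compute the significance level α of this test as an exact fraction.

The Type I error probability is α = P(Y ≥ 7) computed under H₀, where Y ~ Binomial(11, 1/6).
Summing C(11,j)(1/6)^j(5/6)^{11−j} for j = 7,…,11 gives 38051/60466176.

38051/60466176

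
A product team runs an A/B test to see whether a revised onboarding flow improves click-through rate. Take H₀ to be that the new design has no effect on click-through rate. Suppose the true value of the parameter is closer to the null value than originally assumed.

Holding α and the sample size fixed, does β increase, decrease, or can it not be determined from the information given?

When the true parameter is near the null value, the test has a harder time distinguishing Ha from H₀.

It increases.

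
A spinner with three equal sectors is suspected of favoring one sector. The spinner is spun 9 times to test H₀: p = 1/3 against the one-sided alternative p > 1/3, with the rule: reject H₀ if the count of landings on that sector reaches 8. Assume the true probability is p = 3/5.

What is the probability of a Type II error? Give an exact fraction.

Under the alternative p = 3/5, X ~ Binomial(9, 3/5); β is the probability the test does not reject, P(X < 8).
Adding the binomial probabilities P(X=0)+…+P(X=7) at p = 3/5 gives 1815344/1953125.

1815344/1953125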